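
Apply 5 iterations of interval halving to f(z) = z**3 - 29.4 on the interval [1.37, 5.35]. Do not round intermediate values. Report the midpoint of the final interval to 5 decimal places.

f(1.370000) = -26.828647, f(5.350000) = 123.730375 (opposite signs)
step 1: m = 3.360000, f(m) = 8.533056 > 0 → root in [1.370000, 3.360000]
step 2: m = 2.365000, f(m) = -16.172023 < 0 → root in [2.365000, 3.360000]
step 3: m = 2.862500, f(m) = -5.944943 < 0 → root in [2.862500, 3.360000]
step 4: m = 3.111250, f(m) = 0.716516 > 0 → root in [2.862500, 3.111250]
step 5: m = 2.986875, f(m) = -2.752827 < 0 → root in [2.986875, 3.111250]
Midpoint of [2.986875, 3.111250] = 3.049062

3.04906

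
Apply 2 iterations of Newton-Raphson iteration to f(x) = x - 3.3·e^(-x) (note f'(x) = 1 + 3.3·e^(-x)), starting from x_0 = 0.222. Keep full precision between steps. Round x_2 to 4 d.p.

x_0 = 0.222000: f = -2.421021, f' = 3.643021 → x_1 = 0.222000 - (-2.421021)/(3.643021) = 0.886564
x_1 = 0.886564: f = -0.473264, f' = 2.359828 → x_2 = 0.886564 - (-0.473264)/(2.359828) = 1.087114

1.0871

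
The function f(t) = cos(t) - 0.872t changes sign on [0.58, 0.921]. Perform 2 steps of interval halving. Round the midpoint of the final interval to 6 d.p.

f(0.580000) = 0.330703, f(0.921000) = -0.198088 (opposite signs)
step 1: m = 0.750500, f(m) = 0.076912 > 0 → root in [0.750500, 0.921000]
step 2: m = 0.835750, f(m) = -0.058152 < 0 → root in [0.750500, 0.835750]
Midpoint of [0.750500, 0.835750] = 0.793125

0.793125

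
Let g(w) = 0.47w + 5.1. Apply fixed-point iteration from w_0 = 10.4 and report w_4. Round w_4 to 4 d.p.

w_1 = g(10.400000) = 9.988000
w_2 = g(9.988000) = 9.794360
w_3 = g(9.794360) = 9.703349
w_4 = g(9.703349) = 9.660574

9.6606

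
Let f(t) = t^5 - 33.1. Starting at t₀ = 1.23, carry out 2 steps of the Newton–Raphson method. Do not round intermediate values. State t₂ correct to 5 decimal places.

3.13033

Newton update: t ← t − f(t)/f'(t).
f'(t) = 5t⁴
t_0 = 1.230000: f = -30.284694, f' = 11.444332 → t_1 = 1.230000 - (-30.284694)/(11.444332) = 3.876261
t_1 = 3.876261: f = 842.015327, f' = 1128.813609 → t_2 = 3.876261 - (842.015327)/(1128.813609) = 3.130332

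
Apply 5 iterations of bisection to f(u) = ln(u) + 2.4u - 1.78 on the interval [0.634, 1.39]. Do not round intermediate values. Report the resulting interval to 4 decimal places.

[0.7994, 0.8230]

f(0.634000) = -0.714106, f(1.390000) = 1.885304 (opposite signs)
step 1: m = 1.012000, f(m) = 0.660729 > 0 → root in [0.634000, 1.012000]
step 2: m = 0.823000, f(m) = 0.000401 > 0 → root in [0.634000, 0.823000]
step 3: m = 0.728500, f(m) = -0.348368 < 0 → root in [0.728500, 0.823000]
step 4: m = 0.775750, f(m) = -0.172125 < 0 → root in [0.775750, 0.823000]
step 5: m = 0.799375, f(m) = -0.085425 < 0 → root in [0.799375, 0.823000]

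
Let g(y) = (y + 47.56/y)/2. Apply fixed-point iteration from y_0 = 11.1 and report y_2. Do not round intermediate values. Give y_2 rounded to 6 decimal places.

y_1 = g(11.100000) = 7.692342
y_2 = g(7.692342) = 6.937557

6.937557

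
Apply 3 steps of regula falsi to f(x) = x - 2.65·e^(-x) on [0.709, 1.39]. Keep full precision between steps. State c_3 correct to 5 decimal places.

0.98746

False-position update: c = (a·f(b) − b·f(a))/(f(b) − f(a)); replace the endpoint whose sign matches f(c).
f(0.709000) = -0.595161, f(1.390000) = 0.729950
step 1: c = 1.014864, f(c) = 0.054368 > 0 → new bracket [0.709000, 1.014864]
step 2: c = 0.989263, f(c) = 0.003858 > 0 → new bracket [0.709000, 0.989263]
step 3: c = 0.987458, f(c) = 0.000273 > 0 → new bracket [0.709000, 0.987458]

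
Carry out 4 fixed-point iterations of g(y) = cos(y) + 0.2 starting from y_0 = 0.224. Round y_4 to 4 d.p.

y_1 = g(0.224000) = 1.175017
y_2 = g(1.175017) = 0.585528
y_3 = g(0.585528) = 1.033421
y_4 = g(1.033421) = 0.711883

0.7119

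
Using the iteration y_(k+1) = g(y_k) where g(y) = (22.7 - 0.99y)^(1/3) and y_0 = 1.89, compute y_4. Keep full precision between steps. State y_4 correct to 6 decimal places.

2.714965

y_1 = g(1.890000) = 2.751411
y_2 = g(2.751411) = 2.713336
y_3 = g(2.713336) = 2.715042
y_4 = g(2.715042) = 2.714965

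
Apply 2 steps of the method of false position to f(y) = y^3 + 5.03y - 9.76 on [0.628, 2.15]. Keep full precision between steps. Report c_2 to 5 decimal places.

1.34209

False-position update: c = (a·f(b) − b·f(a))/(f(b) − f(a)); replace the endpoint whose sign matches f(c).
f(0.628000) = -6.353487, f(2.150000) = 10.992875
step 1: c = 1.185466, f(c) = -2.131136 < 0 → new bracket [1.185466, 2.150000]
step 2: c = 1.342091, f(c) = -0.591893 < 0 → new bracket [1.342091, 2.150000]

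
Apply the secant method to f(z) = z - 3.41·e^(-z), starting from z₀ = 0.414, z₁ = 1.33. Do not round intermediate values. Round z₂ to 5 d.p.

f(z_0) = -1.840013, f(z_1) = 0.428133
z_2 = 1.330000 - (0.428133)·(1.330000 - 0.414000)/(0.428133 - (-1.840013)) = 1.157097; f(z_2) = 0.085001

1.15710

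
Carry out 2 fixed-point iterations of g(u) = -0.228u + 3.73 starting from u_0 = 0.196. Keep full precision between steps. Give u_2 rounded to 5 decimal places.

u_1 = g(0.196000) = 3.685312
u_2 = g(3.685312) = 2.889749

2.88975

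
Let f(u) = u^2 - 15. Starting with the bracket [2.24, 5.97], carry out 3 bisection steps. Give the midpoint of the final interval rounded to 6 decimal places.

3.871875

f(2.240000) = -9.982400, f(5.970000) = 20.640900 (opposite signs)
step 1: m = 4.105000, f(m) = 1.851025 > 0 → root in [2.240000, 4.105000]
step 2: m = 3.172500, f(m) = -4.935244 < 0 → root in [3.172500, 4.105000]
step 3: m = 3.638750, f(m) = -1.759498 < 0 → root in [3.638750, 4.105000]
Midpoint of [3.638750, 4.105000] = 3.871875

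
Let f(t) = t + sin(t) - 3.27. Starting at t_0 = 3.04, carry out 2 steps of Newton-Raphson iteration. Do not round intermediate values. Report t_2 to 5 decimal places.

f'(t) = 1 + cos(t)
t_0 = 3.040000: f = -0.128582, f' = 0.005156 → t_1 = 3.040000 - (-0.128582)/(0.005156) = 27.977860
t_1 = 27.977860: f = 25.000010, f' = 0.043628 → t_2 = 27.977860 - (25.000010)/(0.043628) = -545.054720

-545.05472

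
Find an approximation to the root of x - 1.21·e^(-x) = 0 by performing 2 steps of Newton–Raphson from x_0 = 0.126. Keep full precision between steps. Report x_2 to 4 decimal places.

f'(x) = 1 + 1.21·e^(-x)
x_0 = 0.126000: f = -0.940754, f' = 2.066754 → x_1 = 0.126000 - (-0.940754)/(2.066754) = 0.581184
x_1 = 0.581184: f = -0.095491, f' = 1.676675 → x_2 = 0.581184 - (-0.095491)/(1.676675) = 0.638137

0.6381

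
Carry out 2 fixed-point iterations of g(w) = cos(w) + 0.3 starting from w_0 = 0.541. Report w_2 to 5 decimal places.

0.70191

w_1 = g(0.541000) = 1.157194
w_2 = g(1.157194) = 0.701910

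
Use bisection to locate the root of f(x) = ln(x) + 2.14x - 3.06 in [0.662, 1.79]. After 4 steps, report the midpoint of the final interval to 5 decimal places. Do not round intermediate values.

f(0.662000) = -2.055810, f(1.790000) = 1.352816 (opposite signs)
step 1: m = 1.226000, f(m) = -0.232603 < 0 → root in [1.226000, 1.790000]
step 2: m = 1.508000, f(m) = 0.577904 > 0 → root in [1.226000, 1.508000]
step 3: m = 1.367000, f(m) = 0.177999 > 0 → root in [1.226000, 1.367000]
step 4: m = 1.296500, f(m) = -0.025822 < 0 → root in [1.296500, 1.367000]
Midpoint of [1.296500, 1.367000] = 1.331750

1.33175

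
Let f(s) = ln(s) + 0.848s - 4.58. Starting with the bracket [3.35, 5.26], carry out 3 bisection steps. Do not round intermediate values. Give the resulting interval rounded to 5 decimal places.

[3.58875, 3.82750]

f(3.350000) = -0.530240, f(5.260000) = 1.540611 (opposite signs)
step 1: m = 4.305000, f(m) = 0.530417 > 0 → root in [3.350000, 4.305000]
step 2: m = 3.827500, f(m) = 0.007932 > 0 → root in [3.350000, 3.827500]
step 3: m = 3.588750, f(m) = -0.258936 < 0 → root in [3.588750, 3.827500]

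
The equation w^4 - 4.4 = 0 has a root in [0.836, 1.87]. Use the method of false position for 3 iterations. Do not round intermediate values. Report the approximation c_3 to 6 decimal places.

1.411191

f(0.836000) = -3.911544, f(1.870000) = 7.828310
step 1: c = 1.180513, f(c) = -2.457846 < 0 → new bracket [1.180513, 1.870000]
step 2: c = 1.345264, f(c) = -1.124857 < 0 → new bracket [1.345264, 1.870000]
step 3: c = 1.411191, f(c) = -0.434089 < 0 → new bracket [1.411191, 1.870000]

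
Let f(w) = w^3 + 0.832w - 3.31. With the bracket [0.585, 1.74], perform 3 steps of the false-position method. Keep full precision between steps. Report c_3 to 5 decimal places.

f(0.585000) = -2.623078, f(1.740000) = 3.405704
step 1: c = 1.087532, f(c) = -1.118922 < 0 → new bracket [1.087532, 1.740000]
step 2: c = 1.248885, f(c) = -0.323027 < 0 → new bracket [1.248885, 1.740000]
step 3: c = 1.291431, f(c) = -0.081689 < 0 → new bracket [1.291431, 1.740000]

1.29143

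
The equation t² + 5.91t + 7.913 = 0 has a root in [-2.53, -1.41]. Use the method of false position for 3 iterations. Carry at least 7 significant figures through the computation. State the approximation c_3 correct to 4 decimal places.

-2.0616

False-position update: c = (a·f(b) − b·f(a))/(f(b) − f(a)); replace the endpoint whose sign matches f(c).
f(-2.530000) = -0.638400, f(-1.410000) = 1.568000
step 1: c = -2.205939, f(c) = -0.257933 < 0 → new bracket [-2.205939, -1.410000]
step 2: c = -2.093504, f(c) = -0.076850 < 0 → new bracket [-2.093504, -1.410000]
step 3: c = -2.061570, f(c) = -0.020807 < 0 → new bracket [-2.061570, -1.410000]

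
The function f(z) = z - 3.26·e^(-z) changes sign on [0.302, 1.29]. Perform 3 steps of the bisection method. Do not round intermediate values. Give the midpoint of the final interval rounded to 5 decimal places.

1.10475

f(0.302000) = -2.108242, f(1.290000) = 0.392617 (opposite signs)
step 1: m = 0.796000, f(m) = -0.674683 < 0 → root in [0.796000, 1.290000]
step 2: m = 1.043000, f(m) = -0.105811 < 0 → root in [1.043000, 1.290000]
step 3: m = 1.166500, f(m) = 0.151156 > 0 → root in [1.043000, 1.166500]
Midpoint of [1.043000, 1.166500] = 1.104750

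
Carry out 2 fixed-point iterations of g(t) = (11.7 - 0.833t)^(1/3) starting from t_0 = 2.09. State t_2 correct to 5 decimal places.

t_1 = g(2.090000) = 2.151488
t_2 = g(2.151488) = 2.147794

2.14779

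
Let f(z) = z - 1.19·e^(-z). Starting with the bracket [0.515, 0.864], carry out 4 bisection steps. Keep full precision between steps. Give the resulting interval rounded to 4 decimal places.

[0.6241, 0.6459]

f(0.515000) = -0.196026, f(0.864000) = 0.362447 (opposite signs)
step 1: m = 0.689500, f(m) = 0.092326 > 0 → root in [0.515000, 0.689500]
step 2: m = 0.602250, f(m) = -0.049368 < 0 → root in [0.602250, 0.689500]
step 3: m = 0.645875, f(m) = 0.022073 > 0 → root in [0.602250, 0.645875]
step 4: m = 0.624062, f(m) = -0.013496 < 0 → root in [0.624062, 0.645875]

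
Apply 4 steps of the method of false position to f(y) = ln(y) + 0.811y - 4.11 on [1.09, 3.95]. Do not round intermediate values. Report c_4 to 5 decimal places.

f(1.090000) = -3.139832, f(3.950000) = 0.467166
step 1: c = 3.579583, f(c) = 0.068288 > 0 → new bracket [1.090000, 3.579583]
step 2: c = 3.526590, f(c) = 0.010396 > 0 → new bracket [1.090000, 3.526590]
step 3: c = 3.518549, f(c) = 0.001592 > 0 → new bracket [1.090000, 3.518549]
step 4: c = 3.517318, f(c) = 0.000244 > 0 → new bracket [1.090000, 3.517318]

3.51732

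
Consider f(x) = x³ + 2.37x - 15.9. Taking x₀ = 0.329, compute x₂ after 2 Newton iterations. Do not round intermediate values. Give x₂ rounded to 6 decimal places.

f'(x) = 3x² + 2.37
x_0 = 0.329000: f = -15.084659, f' = 2.694723 → x_1 = 0.329000 - (-15.084659)/(2.694723) = 5.926851
x_1 = 5.926851: f = 206.342502, f' = 107.752700 → x_2 = 5.926851 - (206.342502)/(107.752700) = 4.011888

4.011888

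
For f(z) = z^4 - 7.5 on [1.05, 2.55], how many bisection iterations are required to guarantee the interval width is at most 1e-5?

Initial width b − a = 2.55 − 1.05 = 1.500000.
After n steps the width is (b−a)/2^n; need (b−a)/2^n ≤ 1e-5.
So n ≥ log₂(1.500000/1e-5) = log₂(150000.0000) ≈ 17.1946.
Hence n = 18.

18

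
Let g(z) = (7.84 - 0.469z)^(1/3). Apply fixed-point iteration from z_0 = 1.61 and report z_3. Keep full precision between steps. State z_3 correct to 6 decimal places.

z_1 = g(1.610000) = 1.920635
z_2 = g(1.920635) = 1.907379
z_3 = g(1.907379) = 1.907948

1.907948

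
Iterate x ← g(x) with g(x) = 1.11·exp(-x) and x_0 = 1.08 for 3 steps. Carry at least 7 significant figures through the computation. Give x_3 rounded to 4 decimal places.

x_1 = g(1.080000) = 0.376951
x_2 = g(0.376951) = 0.761404
x_3 = g(0.761404) = 0.518381

0.5184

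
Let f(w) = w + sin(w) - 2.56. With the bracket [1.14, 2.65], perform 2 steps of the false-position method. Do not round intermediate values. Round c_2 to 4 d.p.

1.6181

f(1.140000) = -0.511367, f(2.650000) = 0.562031
step 1: c = 1.859364, f(c) = 0.258017 > 0 → new bracket [1.140000, 1.859364]
step 2: c = 1.618122, f(c) = 0.057002 > 0 → new bracket [1.140000, 1.618122]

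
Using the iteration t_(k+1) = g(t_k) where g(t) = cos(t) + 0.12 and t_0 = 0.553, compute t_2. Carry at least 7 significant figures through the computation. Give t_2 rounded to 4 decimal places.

t_1 = g(0.553000) = 0.970953
t_2 = g(0.970953) = 0.684513

0.6845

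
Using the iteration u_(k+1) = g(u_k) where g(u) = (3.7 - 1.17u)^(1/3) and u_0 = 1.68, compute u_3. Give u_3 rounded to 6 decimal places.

u_1 = g(1.680000) = 1.201480
u_2 = g(1.201480) = 1.318909
u_3 = g(1.318909) = 1.292037

1.292037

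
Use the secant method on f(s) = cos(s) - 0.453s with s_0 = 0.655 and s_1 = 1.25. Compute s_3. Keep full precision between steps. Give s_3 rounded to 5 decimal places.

1.06607

f(s_0) = 0.496333, f(s_1) = -0.250928
s_2 = 1.250000 - (-0.250928)·(1.250000 - 0.655000)/(-0.250928 - (0.496333)) = 1.050201; f(s_2) = 0.021656
s_3 = 1.050201 - (0.021656)·(1.050201 - 1.250000)/(0.021656 - (-0.250928)) = 1.066074; f(s_3) = 0.000633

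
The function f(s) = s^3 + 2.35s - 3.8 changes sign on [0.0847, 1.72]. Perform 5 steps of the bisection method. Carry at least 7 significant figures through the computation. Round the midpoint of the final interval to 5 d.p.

1.08121

f(0.084700) = -3.600347, f(1.720000) = 5.330448 (opposite signs)
step 1: m = 0.902350, f(m) = -0.944752 < 0 → root in [0.902350, 1.720000]
step 2: m = 1.311175, f(m) = 1.535407 > 0 → root in [0.902350, 1.311175]
step 3: m = 1.106762, f(m) = 0.156591 > 0 → root in [0.902350, 1.106762]
step 4: m = 1.004556, f(m) = -0.425562 < 0 → root in [1.004556, 1.106762]
step 5: m = 1.055659, f(m) = -0.142756 < 0 → root in [1.055659, 1.106762]
Midpoint of [1.055659, 1.106762] = 1.081211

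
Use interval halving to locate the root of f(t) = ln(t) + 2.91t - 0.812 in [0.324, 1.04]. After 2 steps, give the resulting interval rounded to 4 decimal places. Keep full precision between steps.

f(0.324000) = -0.996172, f(1.040000) = 2.253621 (opposite signs)
step 1: m = 0.682000, f(m) = 0.789894 > 0 → root in [0.324000, 0.682000]
step 2: m = 0.503000, f(m) = -0.035435 < 0 → root in [0.503000, 0.682000]

[0.5030, 0.6820]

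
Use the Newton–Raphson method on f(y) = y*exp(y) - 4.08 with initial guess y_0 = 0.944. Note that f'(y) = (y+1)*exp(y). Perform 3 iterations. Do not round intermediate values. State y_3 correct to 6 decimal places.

Newton update: y ← y − f(y)/f'(y).
y_0 = 0.944000: f = -1.653692, f' = 4.996550 → y_1 = 0.944000 - (-1.653692)/(4.996550) = 1.274967
y_1 = 1.274967: f = 0.482573, f' = 8.141155 → y_2 = 1.274967 - (0.482573)/(8.141155) = 1.215691
y_2 = 1.215691: f = 0.020068, f' = 7.472691 → y_3 = 1.215691 - (0.020068)/(7.472691) = 1.213005

1.213005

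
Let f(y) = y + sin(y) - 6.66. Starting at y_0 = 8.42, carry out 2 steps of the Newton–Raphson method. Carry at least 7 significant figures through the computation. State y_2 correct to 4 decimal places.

65.4347

Newton update: y ← y − f(y)/f'(y).
f'(y) = 1 + cos(y)
y_0 = 8.420000: f = 2.604043, f' = 0.463724 → y_1 = 8.420000 - (2.604043)/(0.463724) = 2.804503
y_1 = 2.804503: f = -3.524755, f' = 0.056279 → y_2 = 2.804503 - (-3.524755)/(0.056279) = 65.434666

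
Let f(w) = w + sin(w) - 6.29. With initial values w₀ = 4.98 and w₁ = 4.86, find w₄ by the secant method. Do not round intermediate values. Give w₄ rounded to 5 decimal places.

6.28809

f(w_0) = -2.274405, f(w_1) = -2.419125
w_2 = 4.860000 - (-2.419125)·(4.860000 - 4.980000)/(-2.419125 - (-2.274405)) = 6.865910; f(w_2) = 1.126210
w_3 = 6.865910 - (1.126210)·(6.865910 - 4.860000)/(1.126210 - (-2.419125)) = 6.228713; f(w_3) = -0.115733
w_4 = 6.228713 - (-0.115733)·(6.228713 - 6.865910)/(-0.115733 - (1.126210)) = 6.288091; f(w_4) = 0.002997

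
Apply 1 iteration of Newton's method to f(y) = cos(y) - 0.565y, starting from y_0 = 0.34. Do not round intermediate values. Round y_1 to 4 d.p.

f'(y) = -sin(y) - 0.565
y_0 = 0.340000: f = 0.750655, f' = -0.898487 → y_1 = 0.340000 - (0.750655)/(-0.898487) = 1.175465

1.1755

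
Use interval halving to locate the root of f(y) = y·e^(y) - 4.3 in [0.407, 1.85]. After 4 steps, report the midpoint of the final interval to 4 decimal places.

f(0.407000) = -3.688562, f(1.850000) = 7.465666 (opposite signs)
step 1: m = 1.128500, f(m) = -0.811788 < 0 → root in [1.128500, 1.850000]
step 2: m = 1.489250, f(m) = 2.302990 > 0 → root in [1.128500, 1.489250]
step 3: m = 1.308875, f(m) = 0.545464 > 0 → root in [1.128500, 1.308875]
step 4: m = 1.218688, f(m) = -0.177491 < 0 → root in [1.218688, 1.308875]
Midpoint of [1.218688, 1.308875] = 1.263781

1.2638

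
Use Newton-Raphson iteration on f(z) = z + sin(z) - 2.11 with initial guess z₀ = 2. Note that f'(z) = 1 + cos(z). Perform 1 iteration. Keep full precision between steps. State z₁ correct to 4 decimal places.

Newton update: z ← z − f(z)/f'(z).
z_0 = 2.000000: f = 0.799297, f' = 0.583853 → z_1 = 2.000000 - (0.799297)/(0.583853) = 0.630996

0.6310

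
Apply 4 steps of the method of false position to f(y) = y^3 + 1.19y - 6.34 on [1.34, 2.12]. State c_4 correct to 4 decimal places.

1.6368

False-position update: c = (a·f(b) − b·f(a))/(f(b) − f(a)); replace the endpoint whose sign matches f(c).
f(1.340000) = -2.339296, f(2.120000) = 5.710928
step 1: c = 1.566658, f(c) = -0.630441 < 0 → new bracket [1.566658, 2.120000]
step 2: c = 1.621670, f(c) = -0.145522 < 0 → new bracket [1.621670, 2.120000]
step 3: c = 1.634053, f(c) = -0.032347 < 0 → new bracket [1.634053, 2.120000]
step 4: c = 1.636790, f(c) = -0.007130 < 0 → new bracket [1.636790, 2.120000]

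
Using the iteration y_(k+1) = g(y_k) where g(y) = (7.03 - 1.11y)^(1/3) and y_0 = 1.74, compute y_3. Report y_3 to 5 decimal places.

y_1 = g(1.740000) = 1.721143
y_2 = g(1.721143) = 1.723495
y_3 = g(1.723495) = 1.723202

1.72320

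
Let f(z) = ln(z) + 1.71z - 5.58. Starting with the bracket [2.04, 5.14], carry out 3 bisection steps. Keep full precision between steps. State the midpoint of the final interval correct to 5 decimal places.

2.62125

f(2.040000) = -1.378650, f(5.140000) = 4.846453 (opposite signs)
step 1: m = 3.590000, f(m) = 1.837052 > 0 → root in [2.040000, 3.590000]
step 2: m = 2.815000, f(m) = 0.268612 > 0 → root in [2.040000, 2.815000]
step 3: m = 2.427500, f(m) = -0.542113 < 0 → root in [2.427500, 2.815000]
Midpoint of [2.427500, 2.815000] = 2.621250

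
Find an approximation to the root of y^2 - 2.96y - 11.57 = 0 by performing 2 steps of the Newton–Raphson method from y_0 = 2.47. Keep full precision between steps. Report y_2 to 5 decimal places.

6.12652

f'(y) = 2y - 2.96
y_0 = 2.470000: f = -12.780300, f' = 1.980000 → y_1 = 2.470000 - (-12.780300)/(1.980000) = 8.924697
y_1 = 8.924697: f = 41.663113, f' = 14.889394 → y_2 = 8.924697 - (41.663113)/(14.889394) = 6.126523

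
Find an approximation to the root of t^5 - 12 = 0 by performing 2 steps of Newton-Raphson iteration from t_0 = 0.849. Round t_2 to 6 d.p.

f'(t) = 5t^4
t_0 = 0.849000: f = -11.558899, f' = 2.597770 → t_1 = 0.849000 - (-11.558899)/(2.597770) = 5.298546
t_1 = 5.298546: f = 4164.221176, f' = 3940.912545 → t_2 = 5.298546 - (4164.221176)/(3940.912545) = 4.241882

4.241882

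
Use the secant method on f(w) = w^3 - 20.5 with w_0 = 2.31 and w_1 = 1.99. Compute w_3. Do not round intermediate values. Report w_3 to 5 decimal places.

f(w_0) = -8.173609, f(w_1) = -12.619401
w_2 = 1.990000 - (-12.619401)·(1.990000 - 2.310000)/(-12.619401 - (-8.173609)) = 2.898321; f(w_2) = 3.846675
w_3 = 2.898321 - (3.846675)·(2.898321 - 1.990000)/(3.846675 - (-12.619401)) = 2.686127; f(w_3) = -1.118856

2.68613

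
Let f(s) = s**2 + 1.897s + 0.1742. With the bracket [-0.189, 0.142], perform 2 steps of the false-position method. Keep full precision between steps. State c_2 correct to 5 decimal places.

False-position update: c = (a·f(b) − b·f(a))/(f(b) − f(a)); replace the endpoint whose sign matches f(c).
f(-0.189000) = -0.148612, f(0.142000) = 0.463738
step 1: c = -0.108669, f(c) = -0.020136 < 0 → new bracket [-0.108669, 0.142000]
step 2: c = -0.098238, f(c) = -0.002506 < 0 → new bracket [-0.098238, 0.142000]

-0.09824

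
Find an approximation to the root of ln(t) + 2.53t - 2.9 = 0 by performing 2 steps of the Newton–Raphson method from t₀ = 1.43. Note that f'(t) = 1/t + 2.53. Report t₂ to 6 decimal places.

t_0 = 1.430000: f = 1.075574, f' = 3.229301 → t_1 = 1.430000 - (1.075574)/(3.229301) = 1.096933
t_1 = 1.096933: f = -0.032242, f' = 3.441633 → t_2 = 1.096933 - (-0.032242)/(3.441633) = 1.106301

1.106301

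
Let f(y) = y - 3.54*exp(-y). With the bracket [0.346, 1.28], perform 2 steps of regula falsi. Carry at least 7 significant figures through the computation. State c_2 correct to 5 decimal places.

False-position update: c = (a·f(b) − b·f(a))/(f(b) − f(a)); replace the endpoint whose sign matches f(c).
f(0.346000) = -2.158594, f(1.280000) = 0.295748
step 1: c = 1.167453, f(c) = 0.065952 > 0 → new bracket [0.346000, 1.167453]
step 2: c = 1.143099, f(c) = 0.014443 > 0 → new bracket [0.346000, 1.143099]

1.14310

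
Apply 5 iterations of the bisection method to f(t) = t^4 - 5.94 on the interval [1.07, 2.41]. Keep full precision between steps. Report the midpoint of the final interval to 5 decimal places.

f(1.070000) = -4.629204, f(2.410000) = 27.794026 (opposite signs)
step 1: m = 1.740000, f(m) = 3.226362 > 0 → root in [1.070000, 1.740000]
step 2: m = 1.405000, f(m) = -2.043225 < 0 → root in [1.405000, 1.740000]
step 3: m = 1.572500, f(m) = 0.174523 > 0 → root in [1.405000, 1.572500]
step 4: m = 1.488750, f(m) = -1.027675 < 0 → root in [1.488750, 1.572500]
step 5: m = 1.530625, f(m) = -0.451228 < 0 → root in [1.530625, 1.572500]
Midpoint of [1.530625, 1.572500] = 1.551563

1.55156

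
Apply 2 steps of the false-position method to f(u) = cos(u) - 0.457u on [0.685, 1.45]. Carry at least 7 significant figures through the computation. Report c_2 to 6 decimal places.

1.061960

False-position update: c = (a·f(b) − b·f(a))/(f(b) − f(a)); replace the endpoint whose sign matches f(c).
f(0.685000) = 0.461374, f(1.450000) = -0.542147
step 1: c = 1.036713, f(c) = 0.035275 > 0 → new bracket [1.036713, 1.450000]
step 2: c = 1.061960, f(c) = 0.001845 > 0 → new bracket [1.061960, 1.450000]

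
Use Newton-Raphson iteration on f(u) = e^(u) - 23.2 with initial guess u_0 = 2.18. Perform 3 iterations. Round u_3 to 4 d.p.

Newton update: u ← u − f(u)/f'(u).
f'(u) = e^(u)
u_0 = 2.180000: f = -14.353694, f' = 8.846306 → u_1 = 2.180000 - (-14.353694)/(8.846306) = 3.802564
u_1 = 3.802564: f = 21.615923, f' = 44.815923 → u_2 = 3.802564 - (21.615923)/(44.815923) = 3.320237
u_2 = 3.320237: f = 4.466897, f' = 27.666897 → u_3 = 3.320237 - (4.466897)/(27.666897) = 3.158784

3.1588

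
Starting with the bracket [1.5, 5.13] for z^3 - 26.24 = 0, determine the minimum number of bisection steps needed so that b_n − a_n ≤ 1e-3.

12

Initial width b − a = 5.13 − 1.5 = 3.630000.
After n steps the width is (b−a)/2^n; need (b−a)/2^n ≤ 1e-3.
So n ≥ log₂(3.630000/1e-3) = log₂(3630.0000) ≈ 11.8258.
Hence n = 12.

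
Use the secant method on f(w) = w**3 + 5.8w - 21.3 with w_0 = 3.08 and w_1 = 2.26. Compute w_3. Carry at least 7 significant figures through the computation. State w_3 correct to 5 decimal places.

f(w_0) = 25.782112, f(w_1) = 3.351176
w_2 = 2.260000 - (3.351176)·(2.260000 - 3.080000)/(3.351176 - (25.782112)) = 2.137492; f(w_2) = 0.863385
w_3 = 2.137492 - (0.863385)·(2.137492 - 2.260000)/(0.863385 - (3.351176)) = 2.094976; f(w_3) = 0.045552

2.09498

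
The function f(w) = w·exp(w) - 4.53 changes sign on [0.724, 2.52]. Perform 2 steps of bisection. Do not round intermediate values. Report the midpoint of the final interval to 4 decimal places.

f(0.724000) = -3.036629, f(2.520000) = 26.790064 (opposite signs)
step 1: m = 1.622000, f(m) = 3.682521 > 0 → root in [0.724000, 1.622000]
step 2: m = 1.173000, f(m) = -0.739247 < 0 → root in [1.173000, 1.622000]
Midpoint of [1.173000, 1.622000] = 1.397500

1.3975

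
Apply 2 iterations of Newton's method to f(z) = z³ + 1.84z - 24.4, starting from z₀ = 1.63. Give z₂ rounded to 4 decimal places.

f'(z) = 3z² + 1.84
z_0 = 1.630000: f = -17.070053, f' = 9.810700 → z_1 = 1.630000 - (-17.070053)/(9.810700) = 3.369942
z_1 = 3.369942: f = 20.071485, f' = 35.909536 → z_2 = 3.369942 - (20.071485)/(35.909536) = 2.810997

2.8110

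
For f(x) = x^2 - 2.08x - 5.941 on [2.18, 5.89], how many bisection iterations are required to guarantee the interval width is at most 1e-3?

12

Initial width b − a = 5.89 − 2.18 = 3.710000.
After n steps the width is (b−a)/2^n; need (b−a)/2^n ≤ 1e-3.
So n ≥ log₂(3.710000/1e-3) = log₂(3710.0000) ≈ 11.8572.
Hence n = 12.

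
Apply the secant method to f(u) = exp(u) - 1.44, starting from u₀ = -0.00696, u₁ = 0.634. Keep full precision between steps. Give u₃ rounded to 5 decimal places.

0.35810

f(u_0) = -0.446936, f(u_1) = 0.445136
u_2 = 0.634000 - (0.445136)·(0.634000 - -0.006960)/(0.445136 - (-0.446936)) = 0.314167; f(u_2) = -0.070882
u_3 = 0.314167 - (-0.070882)·(0.314167 - 0.634000)/(-0.070882 - (0.445136)) = 0.358100; f(u_3) = -0.009391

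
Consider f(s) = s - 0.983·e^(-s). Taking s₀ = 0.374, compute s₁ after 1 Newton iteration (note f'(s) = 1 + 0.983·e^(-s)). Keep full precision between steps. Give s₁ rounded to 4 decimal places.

0.5543

s_0 = 0.374000: f = -0.302281, f' = 1.676281 → s_1 = 0.374000 - (-0.302281)/(1.676281) = 0.554329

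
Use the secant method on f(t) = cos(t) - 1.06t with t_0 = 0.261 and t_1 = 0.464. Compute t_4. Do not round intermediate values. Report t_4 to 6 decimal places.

Secant update: t_(k+1) = t_k − f(t_k)·(t_k − t_(k-1))/(f(t_k) − f(t_(k-1))).
f(t_0) = 0.689472, f(t_1) = 0.402430
t_2 = 0.464000 - (0.402430)·(0.464000 - 0.261000)/(0.402430 - (0.689472)) = 0.748603; f(t_2) = -0.060878
t_3 = 0.748603 - (-0.060878)·(0.748603 - 0.464000)/(-0.060878 - (0.402430)) = 0.711206; f(t_3) = 0.003697
t_4 = 0.711206 - (0.003697)·(0.711206 - 0.748603)/(0.003697 - (-0.060878)) = 0.713347; f(t_4) = 0.000028

0.713347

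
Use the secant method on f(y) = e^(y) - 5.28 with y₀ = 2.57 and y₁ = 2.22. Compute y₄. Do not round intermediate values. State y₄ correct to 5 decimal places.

1.66863

Secant update: y_(k+1) = y_k − f(y_k)·(y_k − y_(k-1))/(f(y_k) − f(y_(k-1))).
f(y_0) = 7.785824, f(y_1) = 3.927331
y_2 = 2.220000 - (3.927331)·(2.220000 - 2.570000)/(3.927331 - (7.785824)) = 1.863756; f(y_2) = 1.167909
y_3 = 1.863756 - (1.167909)·(1.863756 - 2.220000)/(1.167909 - (3.927331)) = 1.712978; f(y_3) = 0.265449
y_4 = 1.712978 - (0.265449)·(1.712978 - 1.863756)/(0.265449 - (1.167909)) = 1.668628; f(y_4) = 0.024883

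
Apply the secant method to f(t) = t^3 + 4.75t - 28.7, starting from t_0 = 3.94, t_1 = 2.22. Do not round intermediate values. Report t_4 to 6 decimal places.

Secant update: t_(k+1) = t_k − f(t_k)·(t_k − t_(k-1))/(f(t_k) − f(t_(k-1))).
f(t_0) = 51.177984, f(t_1) = -7.213952
t_2 = 2.220000 - (-7.213952)·(2.220000 - 3.940000)/(-7.213952 - (51.177984)) = 2.432495; f(t_2) = -2.752497
t_3 = 2.432495 - (-2.752497)·(2.432495 - 2.220000)/(-2.752497 - (-7.213952)) = 2.563594; f(t_3) = 0.325047
t_4 = 2.563594 - (0.325047)·(2.563594 - 2.432495)/(0.325047 - (-2.752497)) = 2.549747; f(t_4) = -0.012251

2.549747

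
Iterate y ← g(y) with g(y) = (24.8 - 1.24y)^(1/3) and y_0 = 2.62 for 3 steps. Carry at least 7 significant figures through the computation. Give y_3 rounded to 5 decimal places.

y_1 = g(2.620000) = 2.782854
y_2 = g(2.782854) = 2.774135
y_3 = g(2.774135) = 2.774603

2.77460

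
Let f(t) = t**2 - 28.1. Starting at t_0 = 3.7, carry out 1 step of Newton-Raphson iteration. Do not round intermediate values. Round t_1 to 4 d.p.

Newton update: t ← t − f(t)/f'(t).
f'(t) = 2t
t_0 = 3.700000: f = -14.410000, f' = 7.400000 → t_1 = 3.700000 - (-14.410000)/(7.400000) = 5.647297

5.6473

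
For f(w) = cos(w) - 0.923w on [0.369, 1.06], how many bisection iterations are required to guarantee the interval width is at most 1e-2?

Initial width b − a = 1.06 − 0.369 = 0.691000.
After n steps the width is (b−a)/2^n; need (b−a)/2^n ≤ 1e-2.
So n ≥ log₂(0.691000/1e-2) = log₂(69.1000) ≈ 6.1106.
Hence n = 7.

7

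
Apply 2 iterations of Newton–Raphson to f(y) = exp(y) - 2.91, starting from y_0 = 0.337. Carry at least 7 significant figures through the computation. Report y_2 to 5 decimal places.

f'(y) = exp(y)
y_0 = 0.337000: f = -1.509261, f' = 1.400739 → y_1 = 0.337000 - (-1.509261)/(1.400739) = 1.414475
y_1 = 1.414475: f = 1.204325, f' = 4.114325 → y_2 = 1.414475 - (1.204325)/(4.114325) = 1.121760

1.12176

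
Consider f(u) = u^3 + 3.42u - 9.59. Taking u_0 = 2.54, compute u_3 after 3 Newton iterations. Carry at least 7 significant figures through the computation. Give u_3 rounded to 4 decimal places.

1.6023

Newton update: u ← u − f(u)/f'(u).
f'(u) = 3u^2 + 3.42
u_0 = 2.540000: f = 15.483864, f' = 22.774800 → u_1 = 2.540000 - (15.483864)/(22.774800) = 1.860132
u_1 = 1.860132: f = 3.207874, f' = 13.800270 → u_2 = 1.860132 - (3.207874)/(13.800270) = 1.627682
u_2 = 1.627682: f = 0.288966, f' = 11.368043 → u_3 = 1.627682 - (0.288966)/(11.368043) = 1.602263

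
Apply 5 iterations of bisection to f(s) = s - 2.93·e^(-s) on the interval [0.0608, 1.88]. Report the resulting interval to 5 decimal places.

f(0.060800) = -2.696363, f(1.880000) = 1.432911 (opposite signs)
step 1: m = 0.970400, f(m) = -0.139869 < 0 → root in [0.970400, 1.880000]
step 2: m = 1.425200, f(m) = 0.720651 > 0 → root in [0.970400, 1.425200]
step 3: m = 1.197800, f(m) = 0.313357 > 0 → root in [0.970400, 1.197800]
step 4: m = 1.084100, f(m) = 0.093156 > 0 → root in [0.970400, 1.084100]
step 5: m = 1.027250, f(m) = -0.021661 < 0 → root in [1.027250, 1.084100]

[1.02725, 1.08410]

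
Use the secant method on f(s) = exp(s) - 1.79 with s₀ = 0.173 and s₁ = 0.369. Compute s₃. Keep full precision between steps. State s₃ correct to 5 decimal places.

f(s_0) = -0.601134, f(s_1) = -0.343712
s_2 = 0.369000 - (-0.343712)·(0.369000 - 0.173000)/(-0.343712 - (-0.601134)) = 0.630702; f(s_2) = 0.088928
s_3 = 0.630702 - (0.088928)·(0.630702 - 0.369000)/(0.088928 - (-0.343712)) = 0.576909; f(s_3) = -0.009473

0.57691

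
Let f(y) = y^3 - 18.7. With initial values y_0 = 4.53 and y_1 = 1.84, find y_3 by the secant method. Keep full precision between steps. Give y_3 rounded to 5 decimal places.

2.84234

f(y_0) = 74.259677, f(y_1) = -12.470496
y_2 = 1.840000 - (-12.470496)·(1.840000 - 4.530000)/(-12.470496 - (74.259677)) = 2.226782; f(y_2) = -7.658378
y_3 = 2.226782 - (-7.658378)·(2.226782 - 1.840000)/(-7.658378 - (-12.470496)) = 2.842336; f(y_3) = 4.262871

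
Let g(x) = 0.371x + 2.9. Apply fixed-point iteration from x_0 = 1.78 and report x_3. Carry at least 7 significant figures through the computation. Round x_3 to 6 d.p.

x_1 = g(1.780000) = 3.560380
x_2 = g(3.560380) = 4.220901
x_3 = g(4.220901) = 4.465954

4.465954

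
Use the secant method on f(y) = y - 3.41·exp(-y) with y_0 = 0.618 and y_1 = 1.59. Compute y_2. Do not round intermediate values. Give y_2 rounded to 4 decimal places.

Secant update: y_(k+1) = y_k − f(y_k)·(y_k − y_(k-1))/(f(y_k) − f(y_(k-1))).
f(y_0) = -1.220063, f(y_1) = 0.894614
y_2 = 1.590000 - (0.894614)·(1.590000 - 0.618000)/(0.894614 - (-1.220063)) = 1.178796; f(y_2) = 0.129712

1.1788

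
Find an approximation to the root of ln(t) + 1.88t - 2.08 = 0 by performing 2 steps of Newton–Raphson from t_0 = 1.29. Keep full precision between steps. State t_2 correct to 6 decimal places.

f'(t) = 1/t + 1.88
t_0 = 1.290000: f = 0.599842, f' = 2.655194 → t_1 = 1.290000 - (0.599842)/(2.655194) = 1.064087
t_1 = 1.064087: f = -0.017399, f' = 2.819773 → t_2 = 1.064087 - (-0.017399)/(2.819773) = 1.070257

1.070257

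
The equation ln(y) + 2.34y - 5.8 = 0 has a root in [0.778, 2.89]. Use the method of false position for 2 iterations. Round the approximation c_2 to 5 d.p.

False-position update: c = (a·f(b) − b·f(a))/(f(b) − f(a)); replace the endpoint whose sign matches f(c).
f(0.778000) = -4.230509, f(2.890000) = 2.023857
step 1: c = 2.206576, f(c) = 0.154829 > 0 → new bracket [0.778000, 2.206576]
step 2: c = 2.156138, f(c) = 0.013682 > 0 → new bracket [0.778000, 2.156138]

2.15614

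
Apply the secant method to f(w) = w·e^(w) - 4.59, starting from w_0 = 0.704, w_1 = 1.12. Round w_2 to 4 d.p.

1.3596

Secant update: w_(k+1) = w_k − f(w_k)·(w_k − w_(k-1))/(f(w_k) − f(w_(k-1))).
f(w_0) = -3.166636, f(w_1) = -1.157363
w_2 = 1.120000 - (-1.157363)·(1.120000 - 0.704000)/(-1.157363 - (-3.166636)) = 1.359621; f(w_2) = 0.705335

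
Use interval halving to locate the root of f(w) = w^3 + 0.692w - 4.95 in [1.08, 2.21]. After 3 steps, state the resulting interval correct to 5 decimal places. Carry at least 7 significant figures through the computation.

f(1.080000) = -2.942928, f(2.210000) = 7.373181 (opposite signs)
step 1: m = 1.645000, f(m) = 0.639751 > 0 → root in [1.080000, 1.645000]
step 2: m = 1.362500, f(m) = -1.477796 < 0 → root in [1.362500, 1.645000]
step 3: m = 1.503750, f(m) = -0.509029 < 0 → root in [1.503750, 1.645000]

[1.50375, 1.64500]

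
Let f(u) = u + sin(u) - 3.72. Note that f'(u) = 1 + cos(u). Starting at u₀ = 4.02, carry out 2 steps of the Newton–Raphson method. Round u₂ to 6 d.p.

u_0 = 4.020000: f = -0.469723, f' = 0.361622 → u_1 = 4.020000 - (-0.469723)/(0.361622) = 5.318934
u_1 = 5.318934: f = 0.777311, f' = 1.570032 → u_2 = 5.318934 - (0.777311)/(1.570032) = 4.823841

4.823841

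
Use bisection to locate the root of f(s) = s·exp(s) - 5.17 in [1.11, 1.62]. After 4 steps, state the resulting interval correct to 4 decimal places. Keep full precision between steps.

[1.3331, 1.3650]

f(1.110000) = -1.801862, f(1.620000) = 3.016006 (opposite signs)
step 1: m = 1.365000, f(m) = 0.174962 > 0 → root in [1.110000, 1.365000]
step 2: m = 1.237500, f(m) = -0.904356 < 0 → root in [1.237500, 1.365000]
step 3: m = 1.301250, f(m) = -0.389356 < 0 → root in [1.301250, 1.365000]
step 4: m = 1.333125, f(m) = -0.113620 < 0 → root in [1.333125, 1.365000]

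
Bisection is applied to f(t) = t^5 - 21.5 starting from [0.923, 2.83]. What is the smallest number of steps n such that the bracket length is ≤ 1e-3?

11

Initial width b − a = 2.83 − 0.923 = 1.907000.
After n steps the width is (b−a)/2^n; need (b−a)/2^n ≤ 1e-3.
So n ≥ log₂(1.907000/1e-3) = log₂(1907.0000) ≈ 10.8971.
Hence n = 11.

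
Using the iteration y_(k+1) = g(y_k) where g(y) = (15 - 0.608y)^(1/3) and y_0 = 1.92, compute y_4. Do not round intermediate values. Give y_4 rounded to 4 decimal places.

y_1 = g(1.920000) = 2.400500
y_2 = g(2.400500) = 2.383480
y_3 = g(2.383480) = 2.384087
y_4 = g(2.384087) = 2.384065

2.3841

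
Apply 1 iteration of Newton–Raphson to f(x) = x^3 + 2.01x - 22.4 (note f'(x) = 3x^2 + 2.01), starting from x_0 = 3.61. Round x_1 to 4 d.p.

x_0 = 3.610000: f = 31.901981, f' = 41.106300 → x_1 = 3.610000 - (31.901981)/(41.106300) = 2.833915

2.8339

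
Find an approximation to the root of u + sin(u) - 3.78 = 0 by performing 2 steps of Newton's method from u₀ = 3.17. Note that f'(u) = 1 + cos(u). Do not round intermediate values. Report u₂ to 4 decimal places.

u_0 = 3.170000: f = -0.638404, f' = 0.000403 → u_1 = 3.170000 - (-0.638404)/(0.000403) = 1585.485724
u_1 = 1585.485724: f = 1582.557081, f' = 0.475413 → u_2 = 1585.485724 - (1582.557081)/(0.475413) = -1743.319682

-1743.3197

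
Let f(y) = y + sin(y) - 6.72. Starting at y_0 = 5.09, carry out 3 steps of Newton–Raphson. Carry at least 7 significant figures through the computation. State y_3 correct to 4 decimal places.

6.5024

Newton update: y ← y − f(y)/f'(y).
f'(y) = 1 + cos(y)
y_0 = 5.090000: f = -2.559548, f' = 1.368701 → y_1 = 5.090000 - (-2.559548)/(1.368701) = 6.960057
y_1 = 6.960057: f = 0.866414, f' = 1.779536 → y_2 = 6.960057 - (0.866414)/(1.779536) = 6.473180
y_2 = 6.473180: f = -0.057965, f' = 1.982005 → y_3 = 6.473180 - (-0.057965)/(1.982005) = 6.502426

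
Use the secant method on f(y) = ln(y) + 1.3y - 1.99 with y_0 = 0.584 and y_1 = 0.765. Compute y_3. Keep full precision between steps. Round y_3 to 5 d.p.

1.30795

f(y_0) = -1.768654, f(y_1) = -1.263379
y_2 = 0.765000 - (-1.263379)·(0.765000 - 0.584000)/(-1.263379 - (-1.768654)) = 1.217569; f(y_2) = -0.210304
y_3 = 1.217569 - (-0.210304)·(1.217569 - 0.765000)/(-0.210304 - (-1.263379)) = 1.307949; f(y_3) = -0.021206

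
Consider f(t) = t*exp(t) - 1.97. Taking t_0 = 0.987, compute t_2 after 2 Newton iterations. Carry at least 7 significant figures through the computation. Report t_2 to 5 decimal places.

f'(t) = (t+1)*exp(t)
t_0 = 0.987000: f = 0.678292, f' = 5.331464 → t_1 = 0.987000 - (0.678292)/(5.331464) = 0.859776
t_1 = 0.859776: f = 0.061333, f' = 4.393963 → t_2 = 0.859776 - (0.061333)/(4.393963) = 0.845817

0.84582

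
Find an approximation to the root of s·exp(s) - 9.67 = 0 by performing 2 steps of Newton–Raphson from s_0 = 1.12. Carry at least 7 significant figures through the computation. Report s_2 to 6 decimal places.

1.796894

f'(s) = (s + 1)·exp(s)
s_0 = 1.120000: f = -6.237363, f' = 6.497491 → s_1 = 1.120000 - (-6.237363)/(6.497491) = 2.079965
s_1 = 2.079965: f = 6.978430, f' = 24.652618 → s_2 = 2.079965 - (6.978430)/(24.652618) = 1.796894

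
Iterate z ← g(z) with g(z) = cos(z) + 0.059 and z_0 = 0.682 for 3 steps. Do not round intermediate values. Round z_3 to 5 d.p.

z_1 = g(0.682000) = 0.835314
z_2 = g(0.835314) = 0.729945
z_3 = g(0.729945) = 0.804211

0.80421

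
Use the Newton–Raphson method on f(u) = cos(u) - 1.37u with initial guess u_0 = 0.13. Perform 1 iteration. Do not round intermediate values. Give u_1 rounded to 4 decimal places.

0.6724

f'(u) = -sin(u) - 1.37
u_0 = 0.130000: f = 0.813462, f' = -1.499634 → u_1 = 0.130000 - (0.813462)/(-1.499634) = 0.672440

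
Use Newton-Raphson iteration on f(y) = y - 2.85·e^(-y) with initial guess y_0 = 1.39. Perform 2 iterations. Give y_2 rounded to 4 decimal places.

f'(y) = 1 + 2.85·e^(-y)
y_0 = 1.390000: f = 0.680135, f' = 1.709865 → y_1 = 1.390000 - (0.680135)/(1.709865) = 0.992229
y_1 = 0.992229: f = -0.064408, f' = 2.056636 → y_2 = 0.992229 - (-0.064408)/(2.056636) = 1.023546

1.0235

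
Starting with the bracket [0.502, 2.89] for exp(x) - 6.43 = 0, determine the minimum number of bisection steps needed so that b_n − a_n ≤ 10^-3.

12

Initial width b − a = 2.89 − 0.502 = 2.388000.
After n steps the width is (b−a)/2^n; need (b−a)/2^n ≤ 10^-3.
So n ≥ log₂(2.388000/10^-3) = log₂(2388.0000) ≈ 11.2216.
Hence n = 12.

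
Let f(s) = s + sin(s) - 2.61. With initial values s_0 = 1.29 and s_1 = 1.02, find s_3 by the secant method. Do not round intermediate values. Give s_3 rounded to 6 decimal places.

f(s_0) = -0.359165, f(s_1) = -0.737892
s_2 = 1.020000 - (-0.737892)·(1.020000 - 1.290000)/(-0.737892 - (-0.359165)) = 1.546054; f(s_2) = -0.064252
s_3 = 1.546054 - (-0.064252)·(1.546054 - 1.020000)/(-0.064252 - (-0.737892)) = 1.596229; f(s_3) = -0.014094

1.596229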